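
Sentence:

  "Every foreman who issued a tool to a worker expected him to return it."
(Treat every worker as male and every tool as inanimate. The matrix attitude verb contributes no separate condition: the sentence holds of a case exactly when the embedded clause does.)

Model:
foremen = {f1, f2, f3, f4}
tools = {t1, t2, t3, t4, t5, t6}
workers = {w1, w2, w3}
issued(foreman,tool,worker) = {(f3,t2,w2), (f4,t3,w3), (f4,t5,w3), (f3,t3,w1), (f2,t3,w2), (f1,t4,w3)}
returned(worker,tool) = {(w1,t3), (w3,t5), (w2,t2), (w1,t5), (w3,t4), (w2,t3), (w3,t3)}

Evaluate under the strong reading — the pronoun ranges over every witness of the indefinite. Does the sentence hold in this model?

True

"him" takes "a worker" as antecedent and "it" takes "a tool"; both are donkey pronouns co-varying with the restrictor.
Strong reading: for every (f,t,w) with issued(f,t,w), returned(w,t).
Restrictor triples: (f1,t4,w3)→returned(w3,t4) ✓  (f2,t3,w2)→returned(w2,t3) ✓  (f3,t2,w2)→returned(w2,t2) ✓  (f3,t3,w1)→returned(w1,t3) ✓  (f4,t3,w3)→returned(w3,t3) ✓  (f4,t5,w3)→returned(w3,t5) ✓
Every restrictor triple satisfies the scope.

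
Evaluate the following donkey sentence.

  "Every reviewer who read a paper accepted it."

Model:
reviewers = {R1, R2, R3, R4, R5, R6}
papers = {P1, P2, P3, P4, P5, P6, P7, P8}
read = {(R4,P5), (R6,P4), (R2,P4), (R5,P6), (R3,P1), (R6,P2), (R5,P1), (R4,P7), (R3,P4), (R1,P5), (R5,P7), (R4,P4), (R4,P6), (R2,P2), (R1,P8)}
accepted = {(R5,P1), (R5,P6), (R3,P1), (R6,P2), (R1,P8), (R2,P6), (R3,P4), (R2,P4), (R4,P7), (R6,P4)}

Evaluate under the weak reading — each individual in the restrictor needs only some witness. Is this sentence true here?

True

"it" takes "a paper" as antecedent — a donkey pronoun bound across the clause boundary.
Weak reading: every reviewer r with some read-paper has at least one read-paper p such that accepted(r,p).
Per reviewer: R1:✓  R2:✓  R3:✓  R4:✓  R5:✓  R6:✓
Every reviewer in the restrictor has a witness.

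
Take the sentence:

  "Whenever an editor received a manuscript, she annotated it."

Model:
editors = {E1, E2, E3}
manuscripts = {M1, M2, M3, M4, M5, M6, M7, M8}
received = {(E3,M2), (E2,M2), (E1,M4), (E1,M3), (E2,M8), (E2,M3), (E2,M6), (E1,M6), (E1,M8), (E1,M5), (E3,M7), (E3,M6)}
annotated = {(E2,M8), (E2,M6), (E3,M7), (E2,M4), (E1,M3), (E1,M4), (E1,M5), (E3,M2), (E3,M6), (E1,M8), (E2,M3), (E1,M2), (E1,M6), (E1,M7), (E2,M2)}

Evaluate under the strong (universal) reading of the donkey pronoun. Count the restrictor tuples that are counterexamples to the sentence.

0

"it" takes "a manuscript" as antecedent — a donkey pronoun bound across the clause boundary.
Strong reading: for every (e,m) with received(e,m), annotated(e,m).
Restrictor pairs: (E1,M3) ✓  (E1,M4) ✓  (E1,M5) ✓  (E1,M6) ✓  (E1,M8) ✓  (E2,M2) ✓  (E2,M3) ✓  (E2,M6) ✓  (E2,M8) ✓  (E3,M2) ✓  (E3,M6) ✓  (E3,M7) ✓
Counterexamples (restrictor pairs failing the scope): 0.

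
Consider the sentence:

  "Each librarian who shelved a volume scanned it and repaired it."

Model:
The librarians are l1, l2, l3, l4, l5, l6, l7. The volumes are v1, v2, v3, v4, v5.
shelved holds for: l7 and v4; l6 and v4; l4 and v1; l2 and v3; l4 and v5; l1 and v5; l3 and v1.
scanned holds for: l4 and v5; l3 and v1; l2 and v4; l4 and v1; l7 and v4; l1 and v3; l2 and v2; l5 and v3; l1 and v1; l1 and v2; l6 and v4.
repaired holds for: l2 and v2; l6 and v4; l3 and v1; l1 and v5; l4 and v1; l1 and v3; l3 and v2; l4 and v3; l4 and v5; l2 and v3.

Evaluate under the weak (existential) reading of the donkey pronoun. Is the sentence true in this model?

"it" takes "a volume" as antecedent — a donkey pronoun bound across the clause boundary.
Weak reading: every librarian l with some shelved-volume has at least one shelved-volume v such that scanned(l,v) ∧ repaired(l,v).
Per librarian: l1:✗  l2:✗  l3:✓  l4:✓  l6:✓  l7:✗
l1 has no witness among its shelved-volumes.

False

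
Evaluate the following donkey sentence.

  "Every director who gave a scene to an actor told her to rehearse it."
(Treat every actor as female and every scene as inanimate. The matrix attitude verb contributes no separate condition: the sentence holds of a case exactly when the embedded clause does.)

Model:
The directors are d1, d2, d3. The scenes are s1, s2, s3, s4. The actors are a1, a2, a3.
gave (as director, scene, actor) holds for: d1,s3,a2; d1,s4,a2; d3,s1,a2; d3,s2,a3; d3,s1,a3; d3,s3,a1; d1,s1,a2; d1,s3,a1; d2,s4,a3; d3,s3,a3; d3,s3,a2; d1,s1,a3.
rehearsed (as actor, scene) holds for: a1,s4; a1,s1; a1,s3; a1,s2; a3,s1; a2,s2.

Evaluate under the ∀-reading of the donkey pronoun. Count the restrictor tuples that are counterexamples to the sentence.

"her" takes "an actor" as antecedent and "it" takes "a scene"; both are donkey pronouns co-varying with the restrictor.
Strong reading: for every (d,s,a) with gave(d,s,a), rehearsed(a,s).
Restrictor triples: (d1,s1,a2)→rehearsed(a2,s1) ✗  (d1,s1,a3)→rehearsed(a3,s1) ✓  (d1,s3,a1)→rehearsed(a1,s3) ✓  (d1,s3,a2)→rehearsed(a2,s3) ✗  (d1,s4,a2)→rehearsed(a2,s4) ✗  (d2,s4,a3)→rehearsed(a3,s4) ✗  (d3,s1,a2)→rehearsed(a2,s1) ✗  (d3,s1,a3)→rehearsed(a3,s1) ✓  (d3,s2,a3)→rehearsed(a3,s2) ✗  (d3,s3,a1)→rehearsed(a1,s3) ✓  (d3,s3,a2)→rehearsed(a2,s3) ✗  (d3,s3,a3)→rehearsed(a3,s3) ✗
Counterexamples (restrictor triples failing the scope): 8.

8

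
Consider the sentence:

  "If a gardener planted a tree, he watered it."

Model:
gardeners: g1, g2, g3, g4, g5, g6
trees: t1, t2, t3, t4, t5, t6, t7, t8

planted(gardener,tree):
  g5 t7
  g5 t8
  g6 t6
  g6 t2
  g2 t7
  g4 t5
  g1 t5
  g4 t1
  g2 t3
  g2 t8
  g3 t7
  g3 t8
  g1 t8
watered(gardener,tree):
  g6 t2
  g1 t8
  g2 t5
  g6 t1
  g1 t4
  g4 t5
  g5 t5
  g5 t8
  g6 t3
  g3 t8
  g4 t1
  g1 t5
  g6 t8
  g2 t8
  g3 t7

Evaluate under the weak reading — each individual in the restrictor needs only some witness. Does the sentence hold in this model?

True

"it" takes "a tree" as antecedent — a donkey pronoun bound across the clause boundary.
Weak reading: every gardener g with some planted-tree has at least one planted-tree t such that watered(g,t).
Per gardener: g1:✓  g2:✓  g3:✓  g4:✓  g5:✓  g6:✓
Every gardener in the restrictor has a witness.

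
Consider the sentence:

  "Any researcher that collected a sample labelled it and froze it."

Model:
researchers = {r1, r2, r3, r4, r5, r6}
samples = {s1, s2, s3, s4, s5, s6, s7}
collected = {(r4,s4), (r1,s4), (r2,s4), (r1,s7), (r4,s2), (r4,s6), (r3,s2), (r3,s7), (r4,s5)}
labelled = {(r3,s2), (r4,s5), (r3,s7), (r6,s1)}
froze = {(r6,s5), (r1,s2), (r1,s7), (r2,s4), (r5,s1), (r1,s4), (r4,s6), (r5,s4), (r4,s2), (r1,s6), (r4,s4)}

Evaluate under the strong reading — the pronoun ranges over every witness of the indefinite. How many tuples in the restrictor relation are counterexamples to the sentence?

9

"it" takes "a sample" as antecedent — a donkey pronoun bound across the clause boundary.
Strong reading: for every (r,s) with collected(r,s), labelled(r,s) ∧ froze(r,s).
Restrictor pairs: (r1,s4) ✗  (r1,s7) ✗  (r2,s4) ✗  (r3,s2) ✗  (r3,s7) ✗  (r4,s2) ✗  (r4,s4) ✗  (r4,s5) ✗  (r4,s6) ✗
Counterexamples (restrictor pairs failing the scope): 9.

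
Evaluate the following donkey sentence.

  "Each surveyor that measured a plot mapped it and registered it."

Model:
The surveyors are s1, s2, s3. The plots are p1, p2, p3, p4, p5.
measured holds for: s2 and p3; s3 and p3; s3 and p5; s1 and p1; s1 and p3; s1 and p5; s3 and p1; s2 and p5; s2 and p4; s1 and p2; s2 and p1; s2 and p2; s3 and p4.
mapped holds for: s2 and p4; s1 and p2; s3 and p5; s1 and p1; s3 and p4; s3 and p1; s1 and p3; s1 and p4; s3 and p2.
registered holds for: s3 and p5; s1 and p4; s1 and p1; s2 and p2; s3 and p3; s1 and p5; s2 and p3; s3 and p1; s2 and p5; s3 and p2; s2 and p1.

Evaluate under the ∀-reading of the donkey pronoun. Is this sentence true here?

"it" takes "a plot" as antecedent — a donkey pronoun bound across the clause boundary.
Strong reading: for every (s,p) with measured(s,p), mapped(s,p) ∧ registered(s,p).
Restrictor pairs: (s1,p1) ✓  (s1,p2) ✗  (s1,p3) ✗  (s1,p5) ✗  (s2,p1) ✗  (s2,p2) ✗  (s2,p3) ✗  (s2,p4) ✗  (s2,p5) ✗  (s3,p1) ✓  (s3,p3) ✗  (s3,p4) ✗  (s3,p5) ✓
Counterexample: (s1,p2) is in measured but fails the scope.

False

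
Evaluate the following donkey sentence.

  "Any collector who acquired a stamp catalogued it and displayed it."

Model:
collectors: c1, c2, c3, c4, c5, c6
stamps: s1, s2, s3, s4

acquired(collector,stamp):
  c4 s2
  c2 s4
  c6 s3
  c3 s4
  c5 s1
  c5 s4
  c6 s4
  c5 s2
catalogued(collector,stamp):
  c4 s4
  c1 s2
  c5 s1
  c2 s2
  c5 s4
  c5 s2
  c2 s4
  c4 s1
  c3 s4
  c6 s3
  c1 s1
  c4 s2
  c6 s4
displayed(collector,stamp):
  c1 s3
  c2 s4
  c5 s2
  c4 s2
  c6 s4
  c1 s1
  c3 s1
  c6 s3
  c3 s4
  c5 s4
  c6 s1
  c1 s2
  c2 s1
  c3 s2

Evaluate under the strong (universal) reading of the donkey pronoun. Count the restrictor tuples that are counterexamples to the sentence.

1

"it" takes "a stamp" as antecedent — a donkey pronoun bound across the clause boundary.
Strong reading: for every (c,s) with acquired(c,s), catalogued(c,s) ∧ displayed(c,s).
Restrictor pairs: (c2,s4) ✓  (c3,s4) ✓  (c4,s2) ✓  (c5,s1) ✗  (c5,s2) ✓  (c5,s4) ✓  (c6,s3) ✓  (c6,s4) ✓
Counterexamples (restrictor pairs failing the scope): 1.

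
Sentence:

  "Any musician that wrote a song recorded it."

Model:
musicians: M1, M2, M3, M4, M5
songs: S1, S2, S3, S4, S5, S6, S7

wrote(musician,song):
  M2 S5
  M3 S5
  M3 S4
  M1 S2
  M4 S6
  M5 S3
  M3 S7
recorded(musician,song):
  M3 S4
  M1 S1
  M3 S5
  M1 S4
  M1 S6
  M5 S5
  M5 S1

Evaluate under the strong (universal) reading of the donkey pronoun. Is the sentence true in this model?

"it" takes "a song" as antecedent — a donkey pronoun bound across the clause boundary.
Strong reading: for every (m,s) with wrote(m,s), recorded(m,s).
Restrictor pairs: (M1,S2) ✗  (M2,S5) ✗  (M3,S4) ✓  (M3,S5) ✓  (M3,S7) ✗  (M4,S6) ✗  (M5,S3) ✗
Counterexample: (M1,S2) is in wrote but fails the scope.

False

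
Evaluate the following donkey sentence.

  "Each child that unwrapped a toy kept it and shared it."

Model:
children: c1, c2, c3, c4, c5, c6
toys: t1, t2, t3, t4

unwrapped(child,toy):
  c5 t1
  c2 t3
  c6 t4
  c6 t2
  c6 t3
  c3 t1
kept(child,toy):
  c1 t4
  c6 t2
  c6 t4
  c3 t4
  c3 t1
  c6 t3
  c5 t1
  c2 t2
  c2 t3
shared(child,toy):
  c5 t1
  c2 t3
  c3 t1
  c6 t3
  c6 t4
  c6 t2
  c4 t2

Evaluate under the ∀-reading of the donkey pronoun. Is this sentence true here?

True

"it" takes "a toy" as antecedent — a donkey pronoun bound across the clause boundary.
Strong reading: for every (c,t) with unwrapped(c,t), kept(c,t) ∧ shared(c,t).
Restrictor pairs: (c2,t3) ✓  (c3,t1) ✓  (c5,t1) ✓  (c6,t2) ✓  (c6,t3) ✓  (c6,t4) ✓
Every restrictor pair satisfies the scope.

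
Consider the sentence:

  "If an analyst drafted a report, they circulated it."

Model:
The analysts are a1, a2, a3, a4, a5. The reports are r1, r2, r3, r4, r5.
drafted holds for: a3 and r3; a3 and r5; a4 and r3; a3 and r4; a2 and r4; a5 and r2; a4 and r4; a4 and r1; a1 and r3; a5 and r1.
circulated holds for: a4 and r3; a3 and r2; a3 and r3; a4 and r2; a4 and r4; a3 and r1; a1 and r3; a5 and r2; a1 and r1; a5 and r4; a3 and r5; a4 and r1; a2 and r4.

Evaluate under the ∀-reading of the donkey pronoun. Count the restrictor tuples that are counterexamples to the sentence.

"it" takes "a report" as antecedent — a donkey pronoun bound across the clause boundary.
Strong reading: for every (a,r) with drafted(a,r), circulated(a,r).
Restrictor pairs: (a1,r3) ✓  (a2,r4) ✓  (a3,r3) ✓  (a3,r4) ✗  (a3,r5) ✓  (a4,r1) ✓  (a4,r3) ✓  (a4,r4) ✓  (a5,r1) ✗  (a5,r2) ✓
Counterexamples (restrictor pairs failing the scope): 2.

2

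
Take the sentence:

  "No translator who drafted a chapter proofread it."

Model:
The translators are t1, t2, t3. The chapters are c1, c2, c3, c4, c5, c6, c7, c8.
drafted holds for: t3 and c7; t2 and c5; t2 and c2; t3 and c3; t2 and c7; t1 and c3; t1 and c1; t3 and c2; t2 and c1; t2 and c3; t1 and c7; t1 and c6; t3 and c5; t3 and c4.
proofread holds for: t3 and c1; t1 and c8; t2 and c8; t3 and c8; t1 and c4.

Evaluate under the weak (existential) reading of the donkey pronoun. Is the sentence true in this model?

"it" takes "a chapter" as antecedent — a donkey pronoun bound across the clause boundary.
Truth condition: for no (t,c) with drafted(t,c) does proofread(t,c) hold.
Restrictor pairs — does the scope hold? (t1,c1):fails  (t1,c3):fails  (t1,c6):fails  (t1,c7):fails  (t2,c1):fails  (t2,c2):fails  (t2,c3):fails  (t2,c5):fails  (t2,c7):fails  (t3,c2):fails  (t3,c3):fails  (t3,c4):fails  (t3,c5):fails  (t3,c7):fails
Scope holds for no restrictor pair, so the sentence is true.

True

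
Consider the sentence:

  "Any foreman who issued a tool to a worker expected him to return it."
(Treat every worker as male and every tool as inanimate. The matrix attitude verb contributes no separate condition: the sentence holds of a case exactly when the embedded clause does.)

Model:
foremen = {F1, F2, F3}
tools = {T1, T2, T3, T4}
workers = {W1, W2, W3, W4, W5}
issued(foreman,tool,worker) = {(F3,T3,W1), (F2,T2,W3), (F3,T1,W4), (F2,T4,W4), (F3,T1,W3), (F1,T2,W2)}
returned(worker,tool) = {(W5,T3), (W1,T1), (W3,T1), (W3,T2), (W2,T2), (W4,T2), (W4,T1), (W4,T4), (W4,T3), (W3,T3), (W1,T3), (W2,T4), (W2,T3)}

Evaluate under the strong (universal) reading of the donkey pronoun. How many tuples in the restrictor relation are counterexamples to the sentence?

"him" takes "a worker" as antecedent and "it" takes "a tool"; both are donkey pronouns co-varying with the restrictor.
Strong reading: for every (f,t,w) with issued(f,t,w), returned(w,t).
Restrictor triples: (F1,T2,W2)→returned(W2,T2) ✓  (F2,T2,W3)→returned(W3,T2) ✓  (F2,T4,W4)→returned(W4,T4) ✓  (F3,T1,W3)→returned(W3,T1) ✓  (F3,T1,W4)→returned(W4,T1) ✓  (F3,T3,W1)→returned(W1,T3) ✓
Counterexamples (restrictor triples failing the scope): 0.

0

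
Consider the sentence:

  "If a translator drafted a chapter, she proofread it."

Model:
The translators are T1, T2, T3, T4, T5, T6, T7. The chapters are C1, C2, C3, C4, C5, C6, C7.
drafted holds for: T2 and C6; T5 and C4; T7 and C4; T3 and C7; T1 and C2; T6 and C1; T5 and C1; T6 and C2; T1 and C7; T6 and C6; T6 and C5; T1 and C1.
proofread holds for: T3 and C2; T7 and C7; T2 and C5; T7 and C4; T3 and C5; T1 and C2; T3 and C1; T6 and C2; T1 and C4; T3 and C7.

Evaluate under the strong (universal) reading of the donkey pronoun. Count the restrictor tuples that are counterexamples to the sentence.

8

"it" takes "a chapter" as antecedent — a donkey pronoun bound across the clause boundary.
Strong reading: for every (t,c) with drafted(t,c), proofread(t,c).
Restrictor pairs: (T1,C1) ✗  (T1,C2) ✓  (T1,C7) ✗  (T2,C6) ✗  (T3,C7) ✓  (T5,C1) ✗  (T5,C4) ✗  (T6,C1) ✗  (T6,C2) ✓  (T6,C5) ✗  (T6,C6) ✗  (T7,C4) ✓
Counterexamples (restrictor pairs failing the scope): 8.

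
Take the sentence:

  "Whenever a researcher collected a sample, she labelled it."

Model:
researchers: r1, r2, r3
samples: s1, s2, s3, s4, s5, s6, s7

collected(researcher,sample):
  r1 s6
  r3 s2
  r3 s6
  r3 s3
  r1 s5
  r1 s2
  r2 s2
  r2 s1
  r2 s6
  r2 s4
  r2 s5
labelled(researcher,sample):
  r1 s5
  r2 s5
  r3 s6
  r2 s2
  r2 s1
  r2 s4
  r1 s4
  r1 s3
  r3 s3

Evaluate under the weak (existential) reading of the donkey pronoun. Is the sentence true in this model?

True

"it" takes "a sample" as antecedent — a donkey pronoun bound across the clause boundary.
Weak reading: every researcher r with some collected-sample has at least one collected-sample s such that labelled(r,s).
Per researcher: r1:✓  r2:✓  r3:✓
Every researcher in the restrictor has a witness.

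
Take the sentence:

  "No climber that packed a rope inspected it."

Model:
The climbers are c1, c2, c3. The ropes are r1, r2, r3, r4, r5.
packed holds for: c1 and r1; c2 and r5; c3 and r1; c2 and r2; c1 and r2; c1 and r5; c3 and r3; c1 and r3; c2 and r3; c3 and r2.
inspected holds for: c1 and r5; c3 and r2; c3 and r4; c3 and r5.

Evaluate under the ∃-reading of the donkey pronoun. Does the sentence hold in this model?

False

"it" takes "a rope" as antecedent — a donkey pronoun bound across the clause boundary.
Truth condition: for no (c,r) with packed(c,r) does inspected(c,r) hold.
Restrictor pairs — does the scope hold? (c1,r1):fails  (c1,r2):fails  (c1,r3):fails  (c1,r5):holds  (c2,r2):fails  (c2,r3):fails  (c2,r5):fails  (c3,r1):fails  (c3,r2):holds  (c3,r3):fails
Scope holds for 2 pair(s), so the sentence is false.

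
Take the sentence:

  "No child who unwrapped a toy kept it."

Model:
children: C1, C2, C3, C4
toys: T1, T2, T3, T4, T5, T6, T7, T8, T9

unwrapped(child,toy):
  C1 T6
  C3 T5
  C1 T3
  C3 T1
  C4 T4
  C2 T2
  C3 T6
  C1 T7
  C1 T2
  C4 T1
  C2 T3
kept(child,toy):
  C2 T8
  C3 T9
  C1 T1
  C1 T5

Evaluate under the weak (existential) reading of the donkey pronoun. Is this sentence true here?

True

"it" takes "a toy" as antecedent — a donkey pronoun bound across the clause boundary.
Truth condition: for no (c,t) with unwrapped(c,t) does kept(c,t) hold.
Restrictor pairs — does the scope hold? (C1,T2):fails  (C1,T3):fails  (C1,T6):fails  (C1,T7):fails  (C2,T2):fails  (C2,T3):fails  (C3,T1):fails  (C3,T5):fails  (C3,T6):fails  (C4,T1):fails  (C4,T4):fails
Scope holds for no restrictor pair, so the sentence is true.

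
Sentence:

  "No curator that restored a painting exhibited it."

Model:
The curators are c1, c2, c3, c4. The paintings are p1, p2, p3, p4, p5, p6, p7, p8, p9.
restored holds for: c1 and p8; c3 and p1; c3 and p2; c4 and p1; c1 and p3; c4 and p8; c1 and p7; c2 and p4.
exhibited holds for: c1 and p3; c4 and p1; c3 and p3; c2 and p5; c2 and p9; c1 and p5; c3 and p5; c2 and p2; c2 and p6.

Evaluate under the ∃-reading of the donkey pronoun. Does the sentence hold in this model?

False

"it" takes "a painting" as antecedent — a donkey pronoun bound across the clause boundary.
Truth condition: for no (c,p) with restored(c,p) does exhibited(c,p) hold.
Restrictor pairs — does the scope hold? (c1,p3):holds  (c1,p7):fails  (c1,p8):fails  (c2,p4):fails  (c3,p1):fails  (c3,p2):fails  (c4,p1):holds  (c4,p8):fails
Scope holds for 2 pair(s), so the sentence is false.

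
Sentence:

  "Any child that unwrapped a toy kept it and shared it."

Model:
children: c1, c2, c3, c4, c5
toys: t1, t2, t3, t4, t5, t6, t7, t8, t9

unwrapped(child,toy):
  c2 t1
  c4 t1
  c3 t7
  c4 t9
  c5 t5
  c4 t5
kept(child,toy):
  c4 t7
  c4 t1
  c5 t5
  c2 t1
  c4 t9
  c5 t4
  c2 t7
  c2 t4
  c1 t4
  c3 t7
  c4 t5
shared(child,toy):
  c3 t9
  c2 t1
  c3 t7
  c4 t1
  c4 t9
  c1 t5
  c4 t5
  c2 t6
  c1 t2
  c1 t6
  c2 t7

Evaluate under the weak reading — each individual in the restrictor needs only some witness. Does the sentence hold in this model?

False

"it" takes "a toy" as antecedent — a donkey pronoun bound across the clause boundary.
Weak reading: every child c with some unwrapped-toy has at least one unwrapped-toy t such that kept(c,t) ∧ shared(c,t).
Per child: c2:✓  c3:✓  c4:✓  c5:✗
c5 has no witness among its unwrapped-toys.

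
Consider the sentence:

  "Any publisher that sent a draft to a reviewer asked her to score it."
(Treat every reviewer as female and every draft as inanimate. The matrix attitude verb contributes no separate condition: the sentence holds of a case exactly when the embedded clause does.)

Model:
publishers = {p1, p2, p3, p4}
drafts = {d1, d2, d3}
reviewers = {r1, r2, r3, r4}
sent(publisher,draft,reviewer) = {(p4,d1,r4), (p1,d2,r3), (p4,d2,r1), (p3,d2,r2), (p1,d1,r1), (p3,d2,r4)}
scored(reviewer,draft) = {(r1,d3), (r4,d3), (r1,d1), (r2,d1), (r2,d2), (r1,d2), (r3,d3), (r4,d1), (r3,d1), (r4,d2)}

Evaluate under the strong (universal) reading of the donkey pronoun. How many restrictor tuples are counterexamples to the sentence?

1

"her" takes "a reviewer" as antecedent and "it" takes "a draft"; both are donkey pronouns co-varying with the restrictor.
Strong reading: for every (p,d,r) with sent(p,d,r), scored(r,d).
Restrictor triples: (p1,d1,r1)→scored(r1,d1) ✓  (p1,d2,r3)→scored(r3,d2) ✗  (p3,d2,r2)→scored(r2,d2) ✓  (p3,d2,r4)→scored(r4,d2) ✓  (p4,d1,r4)→scored(r4,d1) ✓  (p4,d2,r1)→scored(r1,d2) ✓
Counterexamples (restrictor triples failing the scope): 1.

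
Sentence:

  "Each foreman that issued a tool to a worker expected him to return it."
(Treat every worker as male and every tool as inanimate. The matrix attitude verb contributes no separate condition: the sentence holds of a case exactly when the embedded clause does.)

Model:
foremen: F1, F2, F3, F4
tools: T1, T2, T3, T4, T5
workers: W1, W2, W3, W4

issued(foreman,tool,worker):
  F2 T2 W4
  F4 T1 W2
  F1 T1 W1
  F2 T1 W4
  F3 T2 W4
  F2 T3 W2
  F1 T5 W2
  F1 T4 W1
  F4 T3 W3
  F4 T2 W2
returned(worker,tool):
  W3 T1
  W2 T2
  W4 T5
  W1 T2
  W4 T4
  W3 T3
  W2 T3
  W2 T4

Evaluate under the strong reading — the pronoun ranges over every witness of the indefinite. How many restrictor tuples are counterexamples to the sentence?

7

"him" takes "a worker" as antecedent and "it" takes "a tool"; both are donkey pronouns co-varying with the restrictor.
Strong reading: for every (f,t,w) with issued(f,t,w), returned(w,t).
Restrictor triples: (F1,T1,W1)→returned(W1,T1) ✗  (F1,T4,W1)→returned(W1,T4) ✗  (F1,T5,W2)→returned(W2,T5) ✗  (F2,T1,W4)→returned(W4,T1) ✗  (F2,T2,W4)→returned(W4,T2) ✗  (F2,T3,W2)→returned(W2,T3) ✓  (F3,T2,W4)→returned(W4,T2) ✗  (F4,T1,W2)→returned(W2,T1) ✗  (F4,T2,W2)→returned(W2,T2) ✓  (F4,T3,W3)→returned(W3,T3) ✓
Counterexamples (restrictor triples failing the scope): 7.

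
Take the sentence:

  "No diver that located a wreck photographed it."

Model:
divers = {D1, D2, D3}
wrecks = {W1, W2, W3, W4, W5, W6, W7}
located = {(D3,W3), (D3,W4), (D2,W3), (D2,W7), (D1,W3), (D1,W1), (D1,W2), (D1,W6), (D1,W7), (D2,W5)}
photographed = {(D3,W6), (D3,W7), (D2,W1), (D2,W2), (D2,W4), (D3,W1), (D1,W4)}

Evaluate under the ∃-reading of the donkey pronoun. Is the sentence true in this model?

True

"it" takes "a wreck" as antecedent — a donkey pronoun bound across the clause boundary.
Truth condition: for no (d,w) with located(d,w) does photographed(d,w) hold.
Restrictor pairs — does the scope hold? (D1,W1):fails  (D1,W2):fails  (D1,W3):fails  (D1,W6):fails  (D1,W7):fails  (D2,W3):fails  (D2,W5):fails  (D2,W7):fails  (D3,W3):fails  (D3,W4):fails
Scope holds for no restrictor pair, so the sentence is true.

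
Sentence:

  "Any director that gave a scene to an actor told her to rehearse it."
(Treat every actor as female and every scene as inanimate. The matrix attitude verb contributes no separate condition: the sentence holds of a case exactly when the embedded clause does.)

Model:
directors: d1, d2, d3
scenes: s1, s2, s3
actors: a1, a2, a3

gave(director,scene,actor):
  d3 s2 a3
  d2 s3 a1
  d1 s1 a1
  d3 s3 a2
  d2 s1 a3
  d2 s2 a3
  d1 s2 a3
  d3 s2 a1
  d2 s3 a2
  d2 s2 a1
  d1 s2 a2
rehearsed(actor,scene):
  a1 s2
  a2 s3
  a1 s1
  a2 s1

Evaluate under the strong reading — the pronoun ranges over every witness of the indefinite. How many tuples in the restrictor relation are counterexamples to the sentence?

"her" takes "an actor" as antecedent and "it" takes "a scene"; both are donkey pronouns co-varying with the restrictor.
Strong reading: for every (d,s,a) with gave(d,s,a), rehearsed(a,s).
Restrictor triples: (d1,s1,a1)→rehearsed(a1,s1) ✓  (d1,s2,a2)→rehearsed(a2,s2) ✗  (d1,s2,a3)→rehearsed(a3,s2) ✗  (d2,s1,a3)→rehearsed(a3,s1) ✗  (d2,s2,a1)→rehearsed(a1,s2) ✓  (d2,s2,a3)→rehearsed(a3,s2) ✗  (d2,s3,a1)→rehearsed(a1,s3) ✗  (d2,s3,a2)→rehearsed(a2,s3) ✓  (d3,s2,a1)→rehearsed(a1,s2) ✓  (d3,s2,a3)→rehearsed(a3,s2) ✗  (d3,s3,a2)→rehearsed(a2,s3) ✓
Counterexamples (restrictor triples failing the scope): 6.

6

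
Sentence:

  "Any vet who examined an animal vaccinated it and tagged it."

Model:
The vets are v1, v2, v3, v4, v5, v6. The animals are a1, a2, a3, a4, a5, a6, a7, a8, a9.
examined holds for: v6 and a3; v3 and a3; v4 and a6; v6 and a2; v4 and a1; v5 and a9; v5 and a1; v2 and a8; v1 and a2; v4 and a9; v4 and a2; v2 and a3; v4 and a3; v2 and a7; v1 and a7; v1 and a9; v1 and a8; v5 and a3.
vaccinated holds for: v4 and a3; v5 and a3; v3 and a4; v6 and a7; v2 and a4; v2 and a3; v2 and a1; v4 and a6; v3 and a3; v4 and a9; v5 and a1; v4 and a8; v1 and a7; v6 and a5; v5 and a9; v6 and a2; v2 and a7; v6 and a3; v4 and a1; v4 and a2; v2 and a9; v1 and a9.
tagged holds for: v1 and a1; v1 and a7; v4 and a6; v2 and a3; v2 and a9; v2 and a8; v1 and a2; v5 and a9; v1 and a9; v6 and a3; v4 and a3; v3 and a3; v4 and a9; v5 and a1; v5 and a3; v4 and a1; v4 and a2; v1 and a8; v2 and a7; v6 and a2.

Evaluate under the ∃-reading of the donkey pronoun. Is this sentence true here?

True

"it" takes "an animal" as antecedent — a donkey pronoun bound across the clause boundary.
Weak reading: every vet v with some examined-animal has at least one examined-animal a such that vaccinated(v,a) ∧ tagged(v,a).
Per vet: v1:✓  v2:✓  v3:✓  v4:✓  v5:✓  v6:✓
Every vet in the restrictor has a witness.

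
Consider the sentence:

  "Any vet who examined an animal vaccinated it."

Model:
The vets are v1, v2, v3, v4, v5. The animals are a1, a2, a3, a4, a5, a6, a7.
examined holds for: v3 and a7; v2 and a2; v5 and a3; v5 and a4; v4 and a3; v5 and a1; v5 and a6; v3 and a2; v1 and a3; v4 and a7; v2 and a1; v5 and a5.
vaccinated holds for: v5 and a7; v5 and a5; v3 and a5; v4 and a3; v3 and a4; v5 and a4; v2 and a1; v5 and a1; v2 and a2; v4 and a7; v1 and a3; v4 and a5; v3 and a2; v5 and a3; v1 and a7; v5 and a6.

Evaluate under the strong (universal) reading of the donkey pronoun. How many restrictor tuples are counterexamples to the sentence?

1

"it" takes "an animal" as antecedent — a donkey pronoun bound across the clause boundary.
Strong reading: for every (v,a) with examined(v,a), vaccinated(v,a).
Restrictor pairs: (v1,a3) ✓  (v2,a1) ✓  (v2,a2) ✓  (v3,a2) ✓  (v3,a7) ✗  (v4,a3) ✓  (v4,a7) ✓  (v5,a1) ✓  (v5,a3) ✓  (v5,a4) ✓  (v5,a5) ✓  (v5,a6) ✓
Counterexamples (restrictor pairs failing the scope): 1.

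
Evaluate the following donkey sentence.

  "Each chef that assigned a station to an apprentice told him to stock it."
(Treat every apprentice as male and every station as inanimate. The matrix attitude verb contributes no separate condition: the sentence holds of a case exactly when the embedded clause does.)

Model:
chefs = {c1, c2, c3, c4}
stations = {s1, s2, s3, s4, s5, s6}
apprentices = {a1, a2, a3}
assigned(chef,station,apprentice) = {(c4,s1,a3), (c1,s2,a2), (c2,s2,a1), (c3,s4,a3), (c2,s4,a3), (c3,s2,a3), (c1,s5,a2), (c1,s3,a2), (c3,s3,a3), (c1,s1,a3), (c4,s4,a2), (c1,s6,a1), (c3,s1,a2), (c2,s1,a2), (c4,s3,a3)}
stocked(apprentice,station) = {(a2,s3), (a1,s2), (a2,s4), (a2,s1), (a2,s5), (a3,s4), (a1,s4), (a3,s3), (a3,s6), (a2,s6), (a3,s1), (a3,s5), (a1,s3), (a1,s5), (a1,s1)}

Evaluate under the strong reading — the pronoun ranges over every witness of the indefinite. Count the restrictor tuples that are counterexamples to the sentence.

"him" takes "an apprentice" as antecedent and "it" takes "a station"; both are donkey pronouns co-varying with the restrictor.
Strong reading: for every (c,s,a) with assigned(c,s,a), stocked(a,s).
Restrictor triples: (c1,s1,a3)→stocked(a3,s1) ✓  (c1,s2,a2)→stocked(a2,s2) ✗  (c1,s3,a2)→stocked(a2,s3) ✓  (c1,s5,a2)→stocked(a2,s5) ✓  (c1,s6,a1)→stocked(a1,s6) ✗  (c2,s1,a2)→stocked(a2,s1) ✓  (c2,s2,a1)→stocked(a1,s2) ✓  (c2,s4,a3)→stocked(a3,s4) ✓  (c3,s1,a2)→stocked(a2,s1) ✓  (c3,s2,a3)→stocked(a3,s2) ✗  (c3,s3,a3)→stocked(a3,s3) ✓  (c3,s4,a3)→stocked(a3,s4) ✓  (c4,s1,a3)→stocked(a3,s1) ✓  (c4,s3,a3)→stocked(a3,s3) ✓  (c4,s4,a2)→stocked(a2,s4) ✓
Counterexamples (restrictor triples failing the scope): 3.

3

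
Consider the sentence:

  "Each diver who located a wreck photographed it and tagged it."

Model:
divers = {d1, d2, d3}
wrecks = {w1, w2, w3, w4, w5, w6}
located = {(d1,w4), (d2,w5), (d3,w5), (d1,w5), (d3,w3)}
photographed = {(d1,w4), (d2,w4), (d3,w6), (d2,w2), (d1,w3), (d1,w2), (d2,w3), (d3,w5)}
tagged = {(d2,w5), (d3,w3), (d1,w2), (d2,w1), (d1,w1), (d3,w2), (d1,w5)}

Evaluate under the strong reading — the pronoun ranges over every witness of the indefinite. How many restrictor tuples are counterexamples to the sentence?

5

"it" takes "a wreck" as antecedent — a donkey pronoun bound across the clause boundary.
Strong reading: for every (d,w) with located(d,w), photographed(d,w) ∧ tagged(d,w).
Restrictor pairs: (d1,w4) ✗  (d1,w5) ✗  (d2,w5) ✗  (d3,w3) ✗  (d3,w5) ✗
Counterexamples (restrictor pairs failing the scope): 5.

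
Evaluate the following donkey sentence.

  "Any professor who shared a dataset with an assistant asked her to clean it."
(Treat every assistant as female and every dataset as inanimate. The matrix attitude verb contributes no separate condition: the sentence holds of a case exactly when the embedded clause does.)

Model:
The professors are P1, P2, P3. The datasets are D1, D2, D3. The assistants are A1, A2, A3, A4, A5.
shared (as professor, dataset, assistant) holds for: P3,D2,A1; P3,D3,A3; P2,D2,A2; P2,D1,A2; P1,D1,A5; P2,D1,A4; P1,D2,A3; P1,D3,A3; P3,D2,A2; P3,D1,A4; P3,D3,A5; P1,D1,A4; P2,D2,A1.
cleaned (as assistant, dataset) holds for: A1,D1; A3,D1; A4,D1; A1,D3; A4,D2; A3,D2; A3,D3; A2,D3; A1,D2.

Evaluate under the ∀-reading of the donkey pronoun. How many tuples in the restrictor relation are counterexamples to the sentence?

5

"her" takes "an assistant" as antecedent and "it" takes "a dataset"; both are donkey pronouns co-varying with the restrictor.
Strong reading: for every (p,d,a) with shared(p,d,a), cleaned(a,d).
Restrictor triples: (P1,D1,A4)→cleaned(A4,D1) ✓  (P1,D1,A5)→cleaned(A5,D1) ✗  (P1,D2,A3)→cleaned(A3,D2) ✓  (P1,D3,A3)→cleaned(A3,D3) ✓  (P2,D1,A2)→cleaned(A2,D1) ✗  (P2,D1,A4)→cleaned(A4,D1) ✓  (P2,D2,A1)→cleaned(A1,D2) ✓  (P2,D2,A2)→cleaned(A2,D2) ✗  (P3,D1,A4)→cleaned(A4,D1) ✓  (P3,D2,A1)→cleaned(A1,D2) ✓  (P3,D2,A2)→cleaned(A2,D2) ✗  (P3,D3,A3)→cleaned(A3,D3) ✓  (P3,D3,A5)→cleaned(A5,D3) ✗
Counterexamples (restrictor triples failing the scope): 5.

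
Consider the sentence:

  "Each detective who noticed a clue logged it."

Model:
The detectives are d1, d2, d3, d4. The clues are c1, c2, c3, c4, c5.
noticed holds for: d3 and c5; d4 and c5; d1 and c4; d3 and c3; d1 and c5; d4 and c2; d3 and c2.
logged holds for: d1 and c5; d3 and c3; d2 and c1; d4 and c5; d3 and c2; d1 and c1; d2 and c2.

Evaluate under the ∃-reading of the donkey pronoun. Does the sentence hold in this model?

True

"it" takes "a clue" as antecedent — a donkey pronoun bound across the clause boundary.
Weak reading: every detective d with some noticed-clue has at least one noticed-clue c such that logged(d,c).
Per detective: d1:✓  d3:✓  d4:✓
Every detective in the restrictor has a witness.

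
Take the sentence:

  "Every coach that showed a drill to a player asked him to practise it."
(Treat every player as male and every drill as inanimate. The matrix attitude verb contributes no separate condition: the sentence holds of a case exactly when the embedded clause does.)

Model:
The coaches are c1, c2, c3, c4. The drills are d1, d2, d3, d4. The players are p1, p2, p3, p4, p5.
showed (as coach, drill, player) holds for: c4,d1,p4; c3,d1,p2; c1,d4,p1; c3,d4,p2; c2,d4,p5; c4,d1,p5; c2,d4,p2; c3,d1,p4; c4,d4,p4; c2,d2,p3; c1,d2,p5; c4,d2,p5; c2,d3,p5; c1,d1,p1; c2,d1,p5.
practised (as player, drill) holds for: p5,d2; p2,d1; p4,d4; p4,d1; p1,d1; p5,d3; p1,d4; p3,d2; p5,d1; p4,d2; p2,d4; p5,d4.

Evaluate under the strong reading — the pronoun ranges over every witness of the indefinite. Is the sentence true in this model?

True

"him" takes "a player" as antecedent and "it" takes "a drill"; both are donkey pronouns co-varying with the restrictor.
Strong reading: for every (c,d,p) with showed(c,d,p), practised(p,d).
Restrictor triples: (c1,d1,p1)→practised(p1,d1) ✓  (c1,d2,p5)→practised(p5,d2) ✓  (c1,d4,p1)→practised(p1,d4) ✓  (c2,d1,p5)→practised(p5,d1) ✓  (c2,d2,p3)→practised(p3,d2) ✓  (c2,d3,p5)→practised(p5,d3) ✓  (c2,d4,p2)→practised(p2,d4) ✓  (c2,d4,p5)→practised(p5,d4) ✓  (c3,d1,p2)→practised(p2,d1) ✓  (c3,d1,p4)→practised(p4,d1) ✓  (c3,d4,p2)→practised(p2,d4) ✓  (c4,d1,p4)→practised(p4,d1) ✓  (c4,d1,p5)→practised(p5,d1) ✓  (c4,d2,p5)→practised(p5,d2) ✓  (c4,d4,p4)→practised(p4,d4) ✓
Every restrictor triple satisfies the scope.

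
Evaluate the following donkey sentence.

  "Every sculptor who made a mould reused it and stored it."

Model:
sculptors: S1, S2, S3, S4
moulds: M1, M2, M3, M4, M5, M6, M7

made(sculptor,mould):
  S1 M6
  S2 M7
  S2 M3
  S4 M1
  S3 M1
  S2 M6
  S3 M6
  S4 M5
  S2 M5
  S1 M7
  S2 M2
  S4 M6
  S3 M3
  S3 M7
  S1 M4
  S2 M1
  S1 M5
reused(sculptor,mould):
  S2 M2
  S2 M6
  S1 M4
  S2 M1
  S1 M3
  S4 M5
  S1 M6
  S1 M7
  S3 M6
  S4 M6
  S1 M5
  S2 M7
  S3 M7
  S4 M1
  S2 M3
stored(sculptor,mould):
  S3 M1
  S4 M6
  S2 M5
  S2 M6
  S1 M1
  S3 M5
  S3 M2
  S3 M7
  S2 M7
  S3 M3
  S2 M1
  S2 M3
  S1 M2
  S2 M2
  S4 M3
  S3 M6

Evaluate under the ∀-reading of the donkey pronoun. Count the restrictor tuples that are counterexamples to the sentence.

9

"it" takes "a mould" as antecedent — a donkey pronoun bound across the clause boundary.
Strong reading: for every (s,m) with made(s,m), reused(s,m) ∧ stored(s,m).
Restrictor pairs: (S1,M4) ✗  (S1,M5) ✗  (S1,M6) ✗  (S1,M7) ✗  (S2,M1) ✓  (S2,M2) ✓  (S2,M3) ✓  (S2,M5) ✗  (S2,M6) ✓  (S2,M7) ✓  (S3,M1) ✗  (S3,M3) ✗  (S3,M6) ✓  (S3,M7) ✓  (S4,M1) ✗  (S4,M5) ✗  (S4,M6) ✓
Counterexamples (restrictor pairs failing the scope): 9.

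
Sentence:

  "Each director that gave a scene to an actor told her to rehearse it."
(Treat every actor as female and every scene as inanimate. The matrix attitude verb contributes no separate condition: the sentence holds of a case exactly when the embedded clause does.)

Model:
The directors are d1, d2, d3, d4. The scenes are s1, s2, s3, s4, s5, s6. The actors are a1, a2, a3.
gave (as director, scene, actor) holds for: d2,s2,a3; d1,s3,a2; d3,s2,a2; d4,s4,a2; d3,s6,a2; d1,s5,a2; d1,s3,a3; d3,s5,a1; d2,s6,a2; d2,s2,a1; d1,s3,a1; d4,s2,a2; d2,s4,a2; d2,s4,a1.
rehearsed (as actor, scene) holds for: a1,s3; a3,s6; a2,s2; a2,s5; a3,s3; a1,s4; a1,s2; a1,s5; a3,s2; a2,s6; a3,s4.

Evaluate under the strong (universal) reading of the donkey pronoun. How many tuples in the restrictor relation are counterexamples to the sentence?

"her" takes "an actor" as antecedent and "it" takes "a scene"; both are donkey pronouns co-varying with the restrictor.
Strong reading: for every (d,s,a) with gave(d,s,a), rehearsed(a,s).
Restrictor triples: (d1,s3,a1)→rehearsed(a1,s3) ✓  (d1,s3,a2)→rehearsed(a2,s3) ✗  (d1,s3,a3)→rehearsed(a3,s3) ✓  (d1,s5,a2)→rehearsed(a2,s5) ✓  (d2,s2,a1)→rehearsed(a1,s2) ✓  (d2,s2,a3)→rehearsed(a3,s2) ✓  (d2,s4,a1)→rehearsed(a1,s4) ✓  (d2,s4,a2)→rehearsed(a2,s4) ✗  (d2,s6,a2)→rehearsed(a2,s6) ✓  (d3,s2,a2)→rehearsed(a2,s2) ✓  (d3,s5,a1)→rehearsed(a1,s5) ✓  (d3,s6,a2)→rehearsed(a2,s6) ✓  (d4,s2,a2)→rehearsed(a2,s2) ✓  (d4,s4,a2)→rehearsed(a2,s4) ✗
Counterexamples (restrictor triples failing the scope): 3.

3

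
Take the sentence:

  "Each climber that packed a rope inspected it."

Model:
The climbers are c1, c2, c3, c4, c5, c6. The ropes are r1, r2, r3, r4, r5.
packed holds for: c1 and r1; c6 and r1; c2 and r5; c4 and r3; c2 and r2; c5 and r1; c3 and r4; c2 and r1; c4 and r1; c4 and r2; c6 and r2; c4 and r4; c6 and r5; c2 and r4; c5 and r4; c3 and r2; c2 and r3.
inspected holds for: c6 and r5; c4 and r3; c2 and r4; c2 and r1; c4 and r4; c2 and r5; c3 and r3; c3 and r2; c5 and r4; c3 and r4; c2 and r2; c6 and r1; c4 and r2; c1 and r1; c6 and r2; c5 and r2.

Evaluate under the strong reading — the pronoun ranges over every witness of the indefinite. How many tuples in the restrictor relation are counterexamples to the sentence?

"it" takes "a rope" as antecedent — a donkey pronoun bound across the clause boundary.
Strong reading: for every (c,r) with packed(c,r), inspected(c,r).
Restrictor pairs: (c1,r1) ✓  (c2,r1) ✓  (c2,r2) ✓  (c2,r3) ✗  (c2,r4) ✓  (c2,r5) ✓  (c3,r2) ✓  (c3,r4) ✓  (c4,r1) ✗  (c4,r2) ✓  (c4,r3) ✓  (c4,r4) ✓  (c5,r1) ✗  (c5,r4) ✓  (c6,r1) ✓  (c6,r2) ✓  (c6,r5) ✓
Counterexamples (restrictor pairs failing the scope): 3.

3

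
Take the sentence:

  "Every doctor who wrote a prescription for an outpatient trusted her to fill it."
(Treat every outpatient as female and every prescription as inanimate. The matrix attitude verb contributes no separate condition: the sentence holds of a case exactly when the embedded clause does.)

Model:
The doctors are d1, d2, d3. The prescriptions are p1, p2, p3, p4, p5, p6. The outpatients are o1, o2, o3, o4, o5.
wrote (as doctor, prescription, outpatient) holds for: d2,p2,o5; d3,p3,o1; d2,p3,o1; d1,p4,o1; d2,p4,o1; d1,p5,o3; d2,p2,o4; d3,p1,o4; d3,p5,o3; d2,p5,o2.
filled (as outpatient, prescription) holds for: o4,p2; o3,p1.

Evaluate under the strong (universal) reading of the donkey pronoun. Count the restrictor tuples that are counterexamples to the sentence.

"her" takes "an outpatient" as antecedent and "it" takes "a prescription"; both are donkey pronouns co-varying with the restrictor.
Strong reading: for every (d,p,o) with wrote(d,p,o), filled(o,p).
Restrictor triples: (d1,p4,o1)→filled(o1,p4) ✗  (d1,p5,o3)→filled(o3,p5) ✗  (d2,p2,o4)→filled(o4,p2) ✓  (d2,p2,o5)→filled(o5,p2) ✗  (d2,p3,o1)→filled(o1,p3) ✗  (d2,p4,o1)→filled(o1,p4) ✗  (d2,p5,o2)→filled(o2,p5) ✗  (d3,p1,o4)→filled(o4,p1) ✗  (d3,p3,o1)→filled(o1,p3) ✗  (d3,p5,o3)→filled(o3,p5) ✗
Counterexamples (restrictor triples failing the scope): 9.

9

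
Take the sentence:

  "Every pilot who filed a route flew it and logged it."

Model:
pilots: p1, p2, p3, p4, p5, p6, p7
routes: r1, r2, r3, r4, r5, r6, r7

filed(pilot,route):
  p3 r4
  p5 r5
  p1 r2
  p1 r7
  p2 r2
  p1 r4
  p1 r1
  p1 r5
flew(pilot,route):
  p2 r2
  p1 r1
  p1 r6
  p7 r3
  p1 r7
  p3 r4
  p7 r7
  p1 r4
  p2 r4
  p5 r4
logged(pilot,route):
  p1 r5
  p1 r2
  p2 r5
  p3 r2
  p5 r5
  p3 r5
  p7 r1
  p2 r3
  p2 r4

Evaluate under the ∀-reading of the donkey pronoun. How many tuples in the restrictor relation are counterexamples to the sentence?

"it" takes "a route" as antecedent — a donkey pronoun bound across the clause boundary.
Strong reading: for every (p,r) with filed(p,r), flew(p,r) ∧ logged(p,r).
Restrictor pairs: (p1,r1) ✗  (p1,r2) ✗  (p1,r4) ✗  (p1,r5) ✗  (p1,r7) ✗  (p2,r2) ✗  (p3,r4) ✗  (p5,r5) ✗
Counterexamples (restrictor pairs failing the scope): 8.

8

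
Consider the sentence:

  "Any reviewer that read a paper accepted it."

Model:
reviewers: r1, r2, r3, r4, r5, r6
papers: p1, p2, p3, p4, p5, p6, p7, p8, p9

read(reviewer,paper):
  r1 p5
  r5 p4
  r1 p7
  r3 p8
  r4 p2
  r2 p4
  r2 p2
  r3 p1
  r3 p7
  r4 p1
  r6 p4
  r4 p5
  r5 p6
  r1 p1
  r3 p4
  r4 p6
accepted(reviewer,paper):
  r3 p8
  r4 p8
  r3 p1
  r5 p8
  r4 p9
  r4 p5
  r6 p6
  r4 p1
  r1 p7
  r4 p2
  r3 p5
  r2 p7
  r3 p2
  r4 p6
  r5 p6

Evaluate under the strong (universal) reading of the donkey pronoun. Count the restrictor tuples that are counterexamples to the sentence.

"it" takes "a paper" as antecedent — a donkey pronoun bound across the clause boundary.
Strong reading: for every (r,p) with read(r,p), accepted(r,p).
Restrictor pairs: (r1,p1) ✗  (r1,p5) ✗  (r1,p7) ✓  (r2,p2) ✗  (r2,p4) ✗  (r3,p1) ✓  (r3,p4) ✗  (r3,p7) ✗  (r3,p8) ✓  (r4,p1) ✓  (r4,p2) ✓  (r4,p5) ✓  (r4,p6) ✓  (r5,p4) ✗  (r5,p6) ✓  (r6,p4) ✗
Counterexamples (restrictor pairs failing the scope): 8.

8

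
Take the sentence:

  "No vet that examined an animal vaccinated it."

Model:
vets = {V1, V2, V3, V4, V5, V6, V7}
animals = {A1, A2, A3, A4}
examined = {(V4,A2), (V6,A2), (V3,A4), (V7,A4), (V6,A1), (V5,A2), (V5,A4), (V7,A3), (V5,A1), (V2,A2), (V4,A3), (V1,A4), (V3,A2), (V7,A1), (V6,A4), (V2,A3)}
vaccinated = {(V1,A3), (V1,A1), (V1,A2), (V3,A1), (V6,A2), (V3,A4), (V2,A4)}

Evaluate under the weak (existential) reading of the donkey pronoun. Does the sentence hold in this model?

False

"it" takes "an animal" as antecedent — a donkey pronoun bound across the clause boundary.
Truth condition: for no (v,a) with examined(v,a) does vaccinated(v,a) hold.
Restrictor pairs — does the scope hold? (V1,A4):fails  (V2,A2):fails  (V2,A3):fails  (V3,A2):fails  (V3,A4):holds  (V4,A2):fails  (V4,A3):fails  (V5,A1):fails  (V5,A2):fails  (V5,A4):fails  (V6,A1):fails  (V6,A2):holds  (V6,A4):fails  (V7,A1):fails  (V7,A3):fails  (V7,A4):fails
Scope holds for 2 pair(s), so the sentence is false.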